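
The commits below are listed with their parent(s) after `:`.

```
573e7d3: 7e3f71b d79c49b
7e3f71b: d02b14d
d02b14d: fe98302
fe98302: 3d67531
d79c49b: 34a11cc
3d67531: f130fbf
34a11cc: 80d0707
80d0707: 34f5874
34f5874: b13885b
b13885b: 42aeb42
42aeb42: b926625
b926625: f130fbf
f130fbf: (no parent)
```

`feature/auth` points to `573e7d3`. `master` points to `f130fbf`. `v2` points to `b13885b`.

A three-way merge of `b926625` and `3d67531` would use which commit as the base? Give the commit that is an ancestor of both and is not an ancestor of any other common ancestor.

Ancestors of b926625: {b926625, f130fbf}.
Ancestors of 3d67531: {3d67531, f130fbf}.
Common ancestors: {f130fbf}.
The only common ancestor is f130fbf, so it is the merge base.

f130fbf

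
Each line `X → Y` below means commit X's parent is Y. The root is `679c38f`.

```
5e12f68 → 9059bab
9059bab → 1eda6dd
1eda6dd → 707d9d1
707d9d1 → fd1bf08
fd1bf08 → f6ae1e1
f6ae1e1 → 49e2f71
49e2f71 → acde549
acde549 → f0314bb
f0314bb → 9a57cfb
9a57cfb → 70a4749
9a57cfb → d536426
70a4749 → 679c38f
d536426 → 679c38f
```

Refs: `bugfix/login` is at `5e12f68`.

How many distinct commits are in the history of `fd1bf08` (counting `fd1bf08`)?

Walking parent pointers from fd1bf08: reachable set = {49e2f71, 679c38f, 70a4749, 9a57cfb, acde549, d536426, f0314bb, f6ae1e1, fd1bf08}.
That is 9 commits.

9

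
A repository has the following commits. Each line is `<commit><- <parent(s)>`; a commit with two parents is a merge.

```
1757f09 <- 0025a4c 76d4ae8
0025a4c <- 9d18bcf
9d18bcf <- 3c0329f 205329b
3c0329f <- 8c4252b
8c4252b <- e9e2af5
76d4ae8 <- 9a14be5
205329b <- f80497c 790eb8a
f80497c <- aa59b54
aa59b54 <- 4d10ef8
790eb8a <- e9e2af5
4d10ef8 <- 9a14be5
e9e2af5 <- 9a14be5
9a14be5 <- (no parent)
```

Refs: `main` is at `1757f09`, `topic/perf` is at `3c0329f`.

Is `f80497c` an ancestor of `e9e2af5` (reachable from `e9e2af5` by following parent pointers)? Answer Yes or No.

No

Ancestors of e9e2af5: {9a14be5, e9e2af5}.
f80497c is not in that set, so it is not an ancestor of e9e2af5.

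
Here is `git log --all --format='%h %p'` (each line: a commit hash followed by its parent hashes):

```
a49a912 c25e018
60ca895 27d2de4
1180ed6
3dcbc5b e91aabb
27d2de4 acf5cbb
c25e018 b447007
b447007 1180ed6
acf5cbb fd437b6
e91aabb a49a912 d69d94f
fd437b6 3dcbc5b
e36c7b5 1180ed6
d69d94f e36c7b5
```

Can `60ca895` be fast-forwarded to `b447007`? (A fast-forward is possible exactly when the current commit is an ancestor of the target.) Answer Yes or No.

A fast-forward from 60ca895 to b447007 is possible iff 60ca895 is an ancestor of b447007.
Ancestors of b447007: {1180ed6, b447007}.
60ca895 is not among them, so fast-forward is not possible.

No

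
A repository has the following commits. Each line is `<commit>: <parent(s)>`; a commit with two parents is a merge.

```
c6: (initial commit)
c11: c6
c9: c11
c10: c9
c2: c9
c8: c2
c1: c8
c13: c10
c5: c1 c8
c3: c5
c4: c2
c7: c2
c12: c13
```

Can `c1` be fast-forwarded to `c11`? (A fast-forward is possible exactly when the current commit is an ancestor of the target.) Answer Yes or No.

No

A fast-forward from c1 to c11 is possible iff c1 is an ancestor of c11.
Ancestors of c11: {c11, c6}.
c1 is not among them, so fast-forward is not possible.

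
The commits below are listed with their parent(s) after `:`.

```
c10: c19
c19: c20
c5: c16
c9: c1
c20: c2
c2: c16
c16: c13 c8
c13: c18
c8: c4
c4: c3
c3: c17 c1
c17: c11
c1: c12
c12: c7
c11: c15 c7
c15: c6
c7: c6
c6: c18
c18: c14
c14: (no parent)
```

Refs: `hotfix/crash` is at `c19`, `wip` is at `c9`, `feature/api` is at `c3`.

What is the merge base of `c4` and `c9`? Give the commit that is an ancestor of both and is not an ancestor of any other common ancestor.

c1

Ancestors of c4: {c1, c11, c12, c14, c15, c17, c18, c3, c4, c6, c7}.
Ancestors of c9: {c1, c12, c14, c18, c6, c7, c9}.
Common ancestors: {c1, c12, c14, c18, c6, c7}.
Among these, c1 is not an ancestor of any other common ancestor — it is the merge base.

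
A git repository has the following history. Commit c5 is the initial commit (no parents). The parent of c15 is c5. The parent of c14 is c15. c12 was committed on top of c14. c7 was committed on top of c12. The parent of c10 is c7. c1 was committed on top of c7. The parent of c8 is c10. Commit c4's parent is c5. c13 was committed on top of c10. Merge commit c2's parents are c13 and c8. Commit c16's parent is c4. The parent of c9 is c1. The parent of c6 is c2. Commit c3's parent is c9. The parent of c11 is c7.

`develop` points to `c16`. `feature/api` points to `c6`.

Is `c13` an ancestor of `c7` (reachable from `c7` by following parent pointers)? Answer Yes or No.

Ancestors of c7: {c12, c14, c15, c5, c7}.
c13 is not in that set, so it is not an ancestor of c7.

No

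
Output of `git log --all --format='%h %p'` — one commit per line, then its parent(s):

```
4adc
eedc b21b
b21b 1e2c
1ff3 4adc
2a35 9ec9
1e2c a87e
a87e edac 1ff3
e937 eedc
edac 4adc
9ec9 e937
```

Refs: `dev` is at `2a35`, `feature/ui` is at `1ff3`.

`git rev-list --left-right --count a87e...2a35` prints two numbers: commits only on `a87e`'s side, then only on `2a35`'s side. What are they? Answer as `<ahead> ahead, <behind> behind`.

Reachable from a87e: {1ff3, 4adc, a87e, edac}.
Reachable from 2a35: {1e2c, 1ff3, 2a35, 4adc, 9ec9, a87e, b21b, e937, edac, eedc}.
Only in a87e's history (ahead): {} — 0.
Only in 2a35's history (behind): {1e2c, 2a35, 9ec9, b21b, e937, eedc} — 6.

0 ahead, 6 behind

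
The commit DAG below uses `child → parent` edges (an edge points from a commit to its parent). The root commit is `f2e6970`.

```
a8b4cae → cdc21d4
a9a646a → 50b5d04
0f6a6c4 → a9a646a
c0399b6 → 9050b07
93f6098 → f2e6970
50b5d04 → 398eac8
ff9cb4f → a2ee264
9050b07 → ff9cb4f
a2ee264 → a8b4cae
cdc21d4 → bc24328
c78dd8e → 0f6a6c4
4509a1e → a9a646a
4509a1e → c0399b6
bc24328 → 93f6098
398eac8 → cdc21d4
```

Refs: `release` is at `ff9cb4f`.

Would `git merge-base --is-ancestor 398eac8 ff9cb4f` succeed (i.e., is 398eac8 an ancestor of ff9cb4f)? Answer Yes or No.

Ancestors of ff9cb4f: {93f6098, a2ee264, a8b4cae, bc24328, cdc21d4, f2e6970, ff9cb4f}.
398eac8 is not in that set, so it is not an ancestor of ff9cb4f.

No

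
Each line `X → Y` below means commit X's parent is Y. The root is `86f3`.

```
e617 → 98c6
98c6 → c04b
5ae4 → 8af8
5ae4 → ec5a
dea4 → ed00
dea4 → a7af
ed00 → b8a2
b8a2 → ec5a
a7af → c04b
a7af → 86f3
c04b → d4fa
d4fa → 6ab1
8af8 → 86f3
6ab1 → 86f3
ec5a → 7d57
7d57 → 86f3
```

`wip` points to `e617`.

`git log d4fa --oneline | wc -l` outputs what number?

Walking parent pointers from d4fa: reachable set = {6ab1, 86f3, d4fa}.
That is 3 commits.

3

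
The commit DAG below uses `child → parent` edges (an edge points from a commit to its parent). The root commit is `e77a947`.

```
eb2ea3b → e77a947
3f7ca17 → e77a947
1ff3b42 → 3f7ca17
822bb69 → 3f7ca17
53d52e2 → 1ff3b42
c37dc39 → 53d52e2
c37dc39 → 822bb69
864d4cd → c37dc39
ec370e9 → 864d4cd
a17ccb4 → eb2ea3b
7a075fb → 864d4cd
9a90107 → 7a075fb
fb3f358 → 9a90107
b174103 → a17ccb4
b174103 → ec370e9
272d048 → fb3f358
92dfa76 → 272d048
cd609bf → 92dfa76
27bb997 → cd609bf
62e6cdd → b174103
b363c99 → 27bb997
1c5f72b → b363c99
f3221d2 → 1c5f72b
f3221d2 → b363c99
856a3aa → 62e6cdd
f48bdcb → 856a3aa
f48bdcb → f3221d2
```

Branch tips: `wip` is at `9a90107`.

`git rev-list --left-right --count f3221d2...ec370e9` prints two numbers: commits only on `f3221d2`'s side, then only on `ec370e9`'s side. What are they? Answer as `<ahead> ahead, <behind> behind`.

Reachable from f3221d2: {1c5f72b, 1ff3b42, 272d048, 27bb997, 3f7ca17, 53d52e2, 7a075fb, 822bb69, 864d4cd, 92dfa76, 9a90107, b363c99, c37dc39, cd609bf, e77a947, f3221d2, fb3f358}.
Reachable from ec370e9: {1ff3b42, 3f7ca17, 53d52e2, 822bb69, 864d4cd, c37dc39, e77a947, ec370e9}.
Only in f3221d2's history (ahead): {1c5f72b, 272d048, 27bb997, 7a075fb, 92dfa76, 9a90107, b363c99, cd609bf, f3221d2, fb3f358} — 10.
Only in ec370e9's history (behind): {ec370e9} — 1.

10 ahead, 1 behind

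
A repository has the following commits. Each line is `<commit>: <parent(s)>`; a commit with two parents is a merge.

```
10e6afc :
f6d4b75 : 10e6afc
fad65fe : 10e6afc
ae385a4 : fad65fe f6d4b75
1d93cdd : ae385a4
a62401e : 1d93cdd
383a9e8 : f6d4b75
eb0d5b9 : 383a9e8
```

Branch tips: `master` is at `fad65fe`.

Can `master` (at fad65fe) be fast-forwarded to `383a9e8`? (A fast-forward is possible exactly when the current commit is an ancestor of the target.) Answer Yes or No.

A fast-forward from fad65fe to 383a9e8 is possible iff fad65fe is an ancestor of 383a9e8.
Ancestors of 383a9e8: {10e6afc, 383a9e8, f6d4b75}.
fad65fe is not among them, so fast-forward is not possible.

No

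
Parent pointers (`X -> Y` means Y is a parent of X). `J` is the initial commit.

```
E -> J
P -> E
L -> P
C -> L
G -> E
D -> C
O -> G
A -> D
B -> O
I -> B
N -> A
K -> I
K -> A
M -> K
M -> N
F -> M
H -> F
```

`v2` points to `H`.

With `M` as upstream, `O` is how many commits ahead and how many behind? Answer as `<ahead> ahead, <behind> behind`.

0 ahead, 10 behind

Reachable from O: {E, G, J, O}.
Reachable from M: {A, B, C, D, E, G, I, J, K, L, M, N, O, P}.
Only in O's history (ahead): {} — 0.
Only in M's history (behind): {A, B, C, D, I, K, L, M, N, P} — 10.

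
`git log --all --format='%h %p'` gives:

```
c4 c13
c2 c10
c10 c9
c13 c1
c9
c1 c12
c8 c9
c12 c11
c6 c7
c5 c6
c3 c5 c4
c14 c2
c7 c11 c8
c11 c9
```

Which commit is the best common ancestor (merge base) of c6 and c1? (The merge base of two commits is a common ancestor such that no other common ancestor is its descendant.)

c11

Ancestors of c6: {c11, c6, c7, c8, c9}.
Ancestors of c1: {c1, c11, c12, c9}.
Common ancestors: {c11, c9}.
Among these, c11 is not an ancestor of any other common ancestor — it is the merge base.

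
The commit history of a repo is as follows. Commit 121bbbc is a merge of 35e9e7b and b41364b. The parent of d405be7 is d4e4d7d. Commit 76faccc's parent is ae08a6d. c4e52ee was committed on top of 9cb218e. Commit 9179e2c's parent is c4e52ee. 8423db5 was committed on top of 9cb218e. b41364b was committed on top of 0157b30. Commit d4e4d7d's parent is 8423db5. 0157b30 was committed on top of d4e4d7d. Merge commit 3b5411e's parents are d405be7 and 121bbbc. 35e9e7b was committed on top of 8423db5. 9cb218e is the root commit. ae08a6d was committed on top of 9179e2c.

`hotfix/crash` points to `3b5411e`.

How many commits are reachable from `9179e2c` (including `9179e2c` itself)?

3

Walking parent pointers from 9179e2c: reachable set = {9179e2c, 9cb218e, c4e52ee}.
That is 3 commits.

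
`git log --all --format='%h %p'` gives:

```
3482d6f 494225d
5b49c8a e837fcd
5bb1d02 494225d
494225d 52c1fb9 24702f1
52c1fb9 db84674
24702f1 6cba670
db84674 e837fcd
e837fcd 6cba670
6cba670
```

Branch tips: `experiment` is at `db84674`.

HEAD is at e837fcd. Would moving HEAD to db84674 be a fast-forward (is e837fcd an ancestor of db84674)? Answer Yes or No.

Yes

A fast-forward from e837fcd to db84674 is possible iff e837fcd is an ancestor of db84674.
Ancestors of db84674: {6cba670, db84674, e837fcd}.
e837fcd is among them, so fast-forward is possible.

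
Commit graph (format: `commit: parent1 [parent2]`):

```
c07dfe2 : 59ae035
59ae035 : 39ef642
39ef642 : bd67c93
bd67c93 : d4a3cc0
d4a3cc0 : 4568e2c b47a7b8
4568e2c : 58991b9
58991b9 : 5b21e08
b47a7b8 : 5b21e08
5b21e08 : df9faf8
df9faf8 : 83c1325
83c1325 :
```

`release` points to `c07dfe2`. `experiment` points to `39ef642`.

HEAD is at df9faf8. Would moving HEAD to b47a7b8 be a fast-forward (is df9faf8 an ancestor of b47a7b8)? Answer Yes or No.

A fast-forward from df9faf8 to b47a7b8 is possible iff df9faf8 is an ancestor of b47a7b8.
Ancestors of b47a7b8: {5b21e08, 83c1325, b47a7b8, df9faf8}.
df9faf8 is among them, so fast-forward is possible.

Yes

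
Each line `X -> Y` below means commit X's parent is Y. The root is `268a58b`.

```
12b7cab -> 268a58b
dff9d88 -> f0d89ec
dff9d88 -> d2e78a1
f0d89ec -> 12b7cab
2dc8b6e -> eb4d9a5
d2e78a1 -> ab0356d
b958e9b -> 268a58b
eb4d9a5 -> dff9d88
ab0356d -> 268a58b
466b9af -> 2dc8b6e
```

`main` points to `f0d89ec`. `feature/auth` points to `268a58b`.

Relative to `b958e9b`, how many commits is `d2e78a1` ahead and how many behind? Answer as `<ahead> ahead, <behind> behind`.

Reachable from d2e78a1: {268a58b, ab0356d, d2e78a1}.
Reachable from b958e9b: {268a58b, b958e9b}.
Only in d2e78a1's history (ahead): {ab0356d, d2e78a1} — 2.
Only in b958e9b's history (behind): {b958e9b} — 1.

2 ahead, 1 behind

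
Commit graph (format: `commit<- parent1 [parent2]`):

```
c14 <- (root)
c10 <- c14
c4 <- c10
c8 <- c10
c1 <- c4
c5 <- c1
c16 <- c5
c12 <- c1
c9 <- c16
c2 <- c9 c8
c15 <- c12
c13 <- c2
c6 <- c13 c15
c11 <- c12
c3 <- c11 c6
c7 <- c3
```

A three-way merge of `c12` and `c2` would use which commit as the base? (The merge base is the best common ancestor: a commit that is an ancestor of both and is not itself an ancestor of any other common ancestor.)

c1

Ancestors of c12: {c1, c10, c12, c14, c4}.
Ancestors of c2: {c1, c10, c14, c16, c2, c4, c5, c8, c9}.
Common ancestors: {c1, c10, c14, c4}.
Among these, c1 is not an ancestor of any other common ancestor — it is the merge base.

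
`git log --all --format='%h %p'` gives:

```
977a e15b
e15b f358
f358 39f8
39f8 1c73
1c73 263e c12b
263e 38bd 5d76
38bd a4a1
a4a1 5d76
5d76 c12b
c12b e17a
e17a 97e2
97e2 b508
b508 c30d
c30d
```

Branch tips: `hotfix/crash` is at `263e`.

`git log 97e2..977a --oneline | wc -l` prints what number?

11

Reachable from 977a: {1c73, 263e, 38bd, 39f8, 5d76, 977a, 97e2, a4a1, b508, c12b, c30d, e15b, e17a, f358}.
Reachable from 97e2: {97e2, b508, c30d}.
In 977a's history but not 97e2's: {1c73, 263e, 38bd, 39f8, 5d76, 977a, a4a1, c12b, e15b, e17a, f358} — 11 commits.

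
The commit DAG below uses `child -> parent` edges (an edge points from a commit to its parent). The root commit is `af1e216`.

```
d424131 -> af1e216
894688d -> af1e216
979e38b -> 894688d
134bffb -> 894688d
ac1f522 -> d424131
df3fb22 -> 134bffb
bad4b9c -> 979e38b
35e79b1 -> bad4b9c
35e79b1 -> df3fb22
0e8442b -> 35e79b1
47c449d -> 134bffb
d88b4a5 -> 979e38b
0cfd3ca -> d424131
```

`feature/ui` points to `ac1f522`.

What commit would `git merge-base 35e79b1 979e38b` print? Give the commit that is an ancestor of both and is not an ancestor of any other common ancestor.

979e38b

Ancestors of 35e79b1: {134bffb, 35e79b1, 894688d, 979e38b, af1e216, bad4b9c, df3fb22}.
Ancestors of 979e38b: {894688d, 979e38b, af1e216}.
Common ancestors: {894688d, 979e38b, af1e216}.
Among these, 979e38b is not an ancestor of any other common ancestor — it is the merge base.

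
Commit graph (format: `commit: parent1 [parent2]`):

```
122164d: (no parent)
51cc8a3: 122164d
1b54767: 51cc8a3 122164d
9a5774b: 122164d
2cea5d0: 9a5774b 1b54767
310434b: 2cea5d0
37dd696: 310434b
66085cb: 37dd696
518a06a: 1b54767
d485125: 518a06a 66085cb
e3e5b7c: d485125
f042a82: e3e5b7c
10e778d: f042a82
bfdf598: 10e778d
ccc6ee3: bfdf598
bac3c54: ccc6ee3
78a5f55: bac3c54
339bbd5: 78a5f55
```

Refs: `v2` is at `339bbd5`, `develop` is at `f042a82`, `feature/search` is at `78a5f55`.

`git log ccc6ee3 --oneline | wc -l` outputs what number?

Walking parent pointers from ccc6ee3: reachable set = {10e778d, 122164d, 1b54767, 2cea5d0, 310434b, 37dd696, 518a06a, 51cc8a3, 66085cb, 9a5774b, bfdf598, ccc6ee3, d485125, e3e5b7c, f042a82}.
That is 15 commits.

15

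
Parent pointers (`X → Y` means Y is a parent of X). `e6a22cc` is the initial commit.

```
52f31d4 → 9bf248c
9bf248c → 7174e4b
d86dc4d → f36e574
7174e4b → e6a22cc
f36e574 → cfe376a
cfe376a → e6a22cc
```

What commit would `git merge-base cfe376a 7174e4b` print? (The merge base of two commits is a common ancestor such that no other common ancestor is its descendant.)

e6a22cc

Ancestors of cfe376a: {cfe376a, e6a22cc}.
Ancestors of 7174e4b: {7174e4b, e6a22cc}.
Common ancestors: {e6a22cc}.
The only common ancestor is e6a22cc, so it is the merge base.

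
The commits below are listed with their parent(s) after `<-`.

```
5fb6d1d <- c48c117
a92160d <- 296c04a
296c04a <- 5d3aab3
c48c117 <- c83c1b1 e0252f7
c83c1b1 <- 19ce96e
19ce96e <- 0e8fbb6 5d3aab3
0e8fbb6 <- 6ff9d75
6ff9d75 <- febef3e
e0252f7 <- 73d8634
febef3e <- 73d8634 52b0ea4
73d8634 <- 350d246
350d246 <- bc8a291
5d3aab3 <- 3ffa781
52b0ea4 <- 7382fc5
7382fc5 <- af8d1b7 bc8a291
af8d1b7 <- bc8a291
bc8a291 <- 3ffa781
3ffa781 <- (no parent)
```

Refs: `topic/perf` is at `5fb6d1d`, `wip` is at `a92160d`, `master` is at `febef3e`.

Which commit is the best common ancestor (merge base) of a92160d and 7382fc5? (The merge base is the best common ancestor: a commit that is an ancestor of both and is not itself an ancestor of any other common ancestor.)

3ffa781

Ancestors of a92160d: {296c04a, 3ffa781, 5d3aab3, a92160d}.
Ancestors of 7382fc5: {3ffa781, 7382fc5, af8d1b7, bc8a291}.
Common ancestors: {3ffa781}.
The only common ancestor is 3ffa781, so it is the merge base.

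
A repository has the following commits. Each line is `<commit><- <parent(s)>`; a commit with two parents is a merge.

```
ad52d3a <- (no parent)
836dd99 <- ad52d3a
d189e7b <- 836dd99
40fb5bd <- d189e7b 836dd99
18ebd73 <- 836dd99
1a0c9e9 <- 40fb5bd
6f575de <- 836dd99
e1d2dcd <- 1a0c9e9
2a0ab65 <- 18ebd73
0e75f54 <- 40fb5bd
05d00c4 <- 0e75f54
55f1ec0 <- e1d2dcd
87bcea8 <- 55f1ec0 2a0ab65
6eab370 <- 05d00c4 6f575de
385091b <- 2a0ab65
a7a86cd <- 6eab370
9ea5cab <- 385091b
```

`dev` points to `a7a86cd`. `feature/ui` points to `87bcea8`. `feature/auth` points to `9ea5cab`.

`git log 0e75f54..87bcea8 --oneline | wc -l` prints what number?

Reachable from 87bcea8: {18ebd73, 1a0c9e9, 2a0ab65, 40fb5bd, 55f1ec0, 836dd99, 87bcea8, ad52d3a, d189e7b, e1d2dcd}.
Reachable from 0e75f54: {0e75f54, 40fb5bd, 836dd99, ad52d3a, d189e7b}.
In 87bcea8's history but not 0e75f54's: {18ebd73, 1a0c9e9, 2a0ab65, 55f1ec0, 87bcea8, e1d2dcd} — 6 commits.

6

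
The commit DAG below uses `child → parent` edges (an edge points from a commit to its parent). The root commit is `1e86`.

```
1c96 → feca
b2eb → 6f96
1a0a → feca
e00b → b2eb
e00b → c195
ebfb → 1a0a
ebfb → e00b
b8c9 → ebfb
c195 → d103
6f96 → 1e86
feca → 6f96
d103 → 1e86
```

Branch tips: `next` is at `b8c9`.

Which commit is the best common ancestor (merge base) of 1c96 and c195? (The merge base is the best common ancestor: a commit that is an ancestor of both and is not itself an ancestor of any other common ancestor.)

Ancestors of 1c96: {1c96, 1e86, 6f96, feca}.
Ancestors of c195: {1e86, c195, d103}.
Common ancestors: {1e86}.
The only common ancestor is 1e86, so it is the merge base.

1e86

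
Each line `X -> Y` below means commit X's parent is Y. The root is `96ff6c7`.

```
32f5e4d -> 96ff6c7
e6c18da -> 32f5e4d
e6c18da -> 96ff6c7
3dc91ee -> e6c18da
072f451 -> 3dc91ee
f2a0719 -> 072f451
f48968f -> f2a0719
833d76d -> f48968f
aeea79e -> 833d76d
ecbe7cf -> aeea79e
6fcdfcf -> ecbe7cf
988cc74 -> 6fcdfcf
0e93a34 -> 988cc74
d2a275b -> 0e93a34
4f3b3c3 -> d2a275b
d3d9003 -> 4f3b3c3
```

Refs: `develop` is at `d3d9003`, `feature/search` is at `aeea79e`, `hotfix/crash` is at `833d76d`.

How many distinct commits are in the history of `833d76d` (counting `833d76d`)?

Walking parent pointers from 833d76d: reachable set = {072f451, 32f5e4d, 3dc91ee, 833d76d, 96ff6c7, e6c18da, f2a0719, f48968f}.
That is 8 commits.

8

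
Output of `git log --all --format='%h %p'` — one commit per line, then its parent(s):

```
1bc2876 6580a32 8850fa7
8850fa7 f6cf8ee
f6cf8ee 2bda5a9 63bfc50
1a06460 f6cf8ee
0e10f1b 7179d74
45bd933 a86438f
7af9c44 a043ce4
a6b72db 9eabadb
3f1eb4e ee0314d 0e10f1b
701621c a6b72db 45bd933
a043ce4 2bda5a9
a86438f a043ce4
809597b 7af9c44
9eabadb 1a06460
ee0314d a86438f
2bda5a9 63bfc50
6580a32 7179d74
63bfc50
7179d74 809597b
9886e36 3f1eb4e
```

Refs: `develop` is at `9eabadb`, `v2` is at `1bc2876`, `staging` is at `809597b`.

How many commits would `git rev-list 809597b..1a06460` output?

Reachable from 1a06460: {1a06460, 2bda5a9, 63bfc50, f6cf8ee}.
Reachable from 809597b: {2bda5a9, 63bfc50, 7af9c44, 809597b, a043ce4}.
In 1a06460's history but not 809597b's: {1a06460, f6cf8ee} — 2 commits.

2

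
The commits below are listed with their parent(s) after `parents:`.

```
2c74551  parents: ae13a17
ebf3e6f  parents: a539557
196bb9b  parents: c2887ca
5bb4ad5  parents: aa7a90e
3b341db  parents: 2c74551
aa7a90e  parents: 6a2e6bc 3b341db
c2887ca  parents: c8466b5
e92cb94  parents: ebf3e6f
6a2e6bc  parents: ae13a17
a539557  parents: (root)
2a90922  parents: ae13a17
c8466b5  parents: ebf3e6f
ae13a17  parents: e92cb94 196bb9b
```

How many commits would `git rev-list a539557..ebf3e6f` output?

Reachable from ebf3e6f: {a539557, ebf3e6f}.
Reachable from a539557: {a539557}.
In ebf3e6f's history but not a539557's: {ebf3e6f} — 1 commit.

1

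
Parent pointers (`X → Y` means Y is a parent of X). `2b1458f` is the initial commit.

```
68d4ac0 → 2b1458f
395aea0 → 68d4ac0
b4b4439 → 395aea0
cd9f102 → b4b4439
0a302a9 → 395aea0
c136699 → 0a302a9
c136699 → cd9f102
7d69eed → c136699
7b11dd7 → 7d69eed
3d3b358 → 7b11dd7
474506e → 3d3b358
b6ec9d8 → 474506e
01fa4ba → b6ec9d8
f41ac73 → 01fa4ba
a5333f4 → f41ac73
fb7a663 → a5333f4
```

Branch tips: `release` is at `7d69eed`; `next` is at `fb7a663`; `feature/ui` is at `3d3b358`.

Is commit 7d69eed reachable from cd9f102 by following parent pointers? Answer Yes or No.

Ancestors of cd9f102: {2b1458f, 395aea0, 68d4ac0, b4b4439, cd9f102}.
7d69eed is not in that set, so it is not an ancestor of cd9f102.

No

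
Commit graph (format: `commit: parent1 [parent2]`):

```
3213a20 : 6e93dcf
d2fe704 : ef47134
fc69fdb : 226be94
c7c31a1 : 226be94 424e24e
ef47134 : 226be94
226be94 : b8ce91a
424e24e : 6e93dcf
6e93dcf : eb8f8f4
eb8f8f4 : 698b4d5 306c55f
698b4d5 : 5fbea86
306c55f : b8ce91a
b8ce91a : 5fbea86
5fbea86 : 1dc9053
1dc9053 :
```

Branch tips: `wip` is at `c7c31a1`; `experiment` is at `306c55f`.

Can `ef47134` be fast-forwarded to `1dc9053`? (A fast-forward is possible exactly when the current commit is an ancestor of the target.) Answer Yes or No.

No

A fast-forward from ef47134 to 1dc9053 is possible iff ef47134 is an ancestor of 1dc9053.
Ancestors of 1dc9053: {1dc9053}.
ef47134 is not among them, so fast-forward is not possible.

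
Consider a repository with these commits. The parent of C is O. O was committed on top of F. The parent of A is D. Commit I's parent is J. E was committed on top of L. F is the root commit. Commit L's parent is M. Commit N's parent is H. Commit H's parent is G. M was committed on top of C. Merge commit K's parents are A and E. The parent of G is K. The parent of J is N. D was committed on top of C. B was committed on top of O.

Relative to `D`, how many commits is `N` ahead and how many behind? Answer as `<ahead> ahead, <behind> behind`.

8 ahead, 0 behind

Reachable from N: {A, C, D, E, F, G, H, K, L, M, N, O}.
Reachable from D: {C, D, F, O}.
Only in N's history (ahead): {A, E, G, H, K, L, M, N} — 8.
Only in D's history (behind): {} — 0.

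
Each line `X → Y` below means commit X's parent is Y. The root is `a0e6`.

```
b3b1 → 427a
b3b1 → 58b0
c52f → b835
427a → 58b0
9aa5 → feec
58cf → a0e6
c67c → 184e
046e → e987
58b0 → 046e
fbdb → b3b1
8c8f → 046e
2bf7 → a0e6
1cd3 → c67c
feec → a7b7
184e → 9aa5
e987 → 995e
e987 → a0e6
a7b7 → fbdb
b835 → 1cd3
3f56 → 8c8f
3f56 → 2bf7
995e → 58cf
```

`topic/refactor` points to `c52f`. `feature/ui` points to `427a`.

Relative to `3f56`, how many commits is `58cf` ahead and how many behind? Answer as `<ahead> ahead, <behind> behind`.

Reachable from 58cf: {58cf, a0e6}.
Reachable from 3f56: {046e, 2bf7, 3f56, 58cf, 8c8f, 995e, a0e6, e987}.
Only in 58cf's history (ahead): {} — 0.
Only in 3f56's history (behind): {046e, 2bf7, 3f56, 8c8f, 995e, e987} — 6.

0 ahead, 6 behind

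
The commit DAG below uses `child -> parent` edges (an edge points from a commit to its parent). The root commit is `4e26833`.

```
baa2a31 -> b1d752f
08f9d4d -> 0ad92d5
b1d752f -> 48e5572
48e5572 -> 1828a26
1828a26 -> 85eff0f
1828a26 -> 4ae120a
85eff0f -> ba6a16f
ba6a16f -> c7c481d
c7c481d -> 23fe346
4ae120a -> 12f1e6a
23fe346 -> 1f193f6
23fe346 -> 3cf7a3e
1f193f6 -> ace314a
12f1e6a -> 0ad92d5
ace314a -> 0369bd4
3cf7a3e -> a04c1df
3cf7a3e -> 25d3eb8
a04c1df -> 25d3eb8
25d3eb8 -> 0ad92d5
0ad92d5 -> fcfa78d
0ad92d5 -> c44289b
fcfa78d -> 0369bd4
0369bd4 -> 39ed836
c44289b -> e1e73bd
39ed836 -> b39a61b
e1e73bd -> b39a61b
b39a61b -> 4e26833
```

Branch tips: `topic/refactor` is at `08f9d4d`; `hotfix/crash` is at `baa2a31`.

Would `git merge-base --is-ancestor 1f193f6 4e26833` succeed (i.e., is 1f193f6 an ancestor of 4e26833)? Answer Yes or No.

No

Ancestors of 4e26833: {4e26833}.
1f193f6 is not in that set, so it is not an ancestor of 4e26833.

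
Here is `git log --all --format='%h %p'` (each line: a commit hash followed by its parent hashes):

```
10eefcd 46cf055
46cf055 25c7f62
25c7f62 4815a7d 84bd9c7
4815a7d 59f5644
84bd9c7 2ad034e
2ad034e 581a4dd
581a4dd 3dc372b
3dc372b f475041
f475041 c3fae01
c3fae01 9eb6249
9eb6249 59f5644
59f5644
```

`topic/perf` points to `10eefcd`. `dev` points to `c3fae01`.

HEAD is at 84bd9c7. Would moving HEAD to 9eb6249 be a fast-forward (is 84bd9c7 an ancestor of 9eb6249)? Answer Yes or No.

No

A fast-forward from 84bd9c7 to 9eb6249 is possible iff 84bd9c7 is an ancestor of 9eb6249.
Ancestors of 9eb6249: {59f5644, 9eb6249}.
84bd9c7 is not among them, so fast-forward is not possible.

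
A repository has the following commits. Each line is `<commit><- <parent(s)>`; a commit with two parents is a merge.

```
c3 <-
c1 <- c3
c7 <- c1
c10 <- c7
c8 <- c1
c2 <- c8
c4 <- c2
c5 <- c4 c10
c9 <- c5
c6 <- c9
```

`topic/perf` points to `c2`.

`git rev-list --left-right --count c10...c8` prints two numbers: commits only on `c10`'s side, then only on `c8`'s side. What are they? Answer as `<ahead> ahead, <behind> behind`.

Reachable from c10: {c1, c10, c3, c7}.
Reachable from c8: {c1, c3, c8}.
Only in c10's history (ahead): {c10, c7} — 2.
Only in c8's history (behind): {c8} — 1.

2 ahead, 1 behind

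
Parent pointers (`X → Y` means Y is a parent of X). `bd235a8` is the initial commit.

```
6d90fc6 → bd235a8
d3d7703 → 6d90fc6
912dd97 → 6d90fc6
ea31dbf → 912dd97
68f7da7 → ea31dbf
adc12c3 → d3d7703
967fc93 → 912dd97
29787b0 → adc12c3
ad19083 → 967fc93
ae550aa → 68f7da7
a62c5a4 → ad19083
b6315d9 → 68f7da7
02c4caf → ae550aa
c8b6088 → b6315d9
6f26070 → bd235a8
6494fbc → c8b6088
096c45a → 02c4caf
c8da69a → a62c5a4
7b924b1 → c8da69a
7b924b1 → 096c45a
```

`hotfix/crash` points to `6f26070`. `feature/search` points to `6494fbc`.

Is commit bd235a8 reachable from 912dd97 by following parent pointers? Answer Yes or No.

Ancestors of 912dd97 (commits reachable by following parents): {6d90fc6, 912dd97, bd235a8}.
bd235a8 is in that set, so it is an ancestor of 912dd97.

Yes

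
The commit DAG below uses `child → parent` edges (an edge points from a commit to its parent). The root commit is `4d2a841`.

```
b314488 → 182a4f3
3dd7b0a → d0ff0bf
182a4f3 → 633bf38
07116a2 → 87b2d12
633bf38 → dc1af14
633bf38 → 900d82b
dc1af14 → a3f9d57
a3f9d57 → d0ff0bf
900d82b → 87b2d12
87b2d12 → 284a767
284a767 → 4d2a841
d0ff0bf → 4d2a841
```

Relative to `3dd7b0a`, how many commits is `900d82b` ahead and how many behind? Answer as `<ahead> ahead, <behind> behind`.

3 ahead, 2 behind

Reachable from 900d82b: {284a767, 4d2a841, 87b2d12, 900d82b}.
Reachable from 3dd7b0a: {3dd7b0a, 4d2a841, d0ff0bf}.
Only in 900d82b's history (ahead): {284a767, 87b2d12, 900d82b} — 3.
Only in 3dd7b0a's history (behind): {3dd7b0a, d0ff0bf} — 2.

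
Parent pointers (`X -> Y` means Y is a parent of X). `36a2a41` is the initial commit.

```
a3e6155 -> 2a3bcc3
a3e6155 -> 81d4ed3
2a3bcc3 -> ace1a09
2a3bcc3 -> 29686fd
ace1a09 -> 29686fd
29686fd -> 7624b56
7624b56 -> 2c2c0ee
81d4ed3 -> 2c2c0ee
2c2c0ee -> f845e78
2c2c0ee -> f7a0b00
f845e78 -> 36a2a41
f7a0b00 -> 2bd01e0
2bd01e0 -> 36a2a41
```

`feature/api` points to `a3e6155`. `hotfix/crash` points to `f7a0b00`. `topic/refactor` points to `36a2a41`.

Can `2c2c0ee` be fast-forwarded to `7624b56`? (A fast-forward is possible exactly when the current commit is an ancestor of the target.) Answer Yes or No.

A fast-forward from 2c2c0ee to 7624b56 is possible iff 2c2c0ee is an ancestor of 7624b56.
Ancestors of 7624b56: {2bd01e0, 2c2c0ee, 36a2a41, 7624b56, f7a0b00, f845e78}.
2c2c0ee is among them, so fast-forward is possible.

Yes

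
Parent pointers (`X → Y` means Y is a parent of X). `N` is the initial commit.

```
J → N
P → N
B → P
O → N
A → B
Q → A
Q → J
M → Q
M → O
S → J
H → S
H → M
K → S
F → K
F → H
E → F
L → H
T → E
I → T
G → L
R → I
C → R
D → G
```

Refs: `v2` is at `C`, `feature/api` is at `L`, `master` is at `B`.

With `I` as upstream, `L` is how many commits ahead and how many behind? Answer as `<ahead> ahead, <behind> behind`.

1 ahead, 5 behind

Reachable from L: {A, B, H, J, L, M, N, O, P, Q, S}.
Reachable from I: {A, B, E, F, H, I, J, K, M, N, O, P, Q, S, T}.
Only in L's history (ahead): {L} — 1.
Only in I's history (behind): {E, F, I, K, T} — 5.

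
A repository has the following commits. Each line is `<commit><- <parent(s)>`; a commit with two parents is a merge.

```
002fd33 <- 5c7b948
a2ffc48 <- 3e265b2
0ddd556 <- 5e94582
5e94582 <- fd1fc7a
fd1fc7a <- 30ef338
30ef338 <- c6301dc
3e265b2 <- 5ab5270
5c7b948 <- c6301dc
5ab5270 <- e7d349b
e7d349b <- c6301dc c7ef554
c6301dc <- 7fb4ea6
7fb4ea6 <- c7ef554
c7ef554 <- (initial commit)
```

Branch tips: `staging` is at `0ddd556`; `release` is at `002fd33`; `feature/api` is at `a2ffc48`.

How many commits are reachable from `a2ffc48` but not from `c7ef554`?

6

Reachable from a2ffc48: {3e265b2, 5ab5270, 7fb4ea6, a2ffc48, c6301dc, c7ef554, e7d349b}.
Reachable from c7ef554: {c7ef554}.
In a2ffc48's history but not c7ef554's: {3e265b2, 5ab5270, 7fb4ea6, a2ffc48, c6301dc, e7d349b} — 6 commits.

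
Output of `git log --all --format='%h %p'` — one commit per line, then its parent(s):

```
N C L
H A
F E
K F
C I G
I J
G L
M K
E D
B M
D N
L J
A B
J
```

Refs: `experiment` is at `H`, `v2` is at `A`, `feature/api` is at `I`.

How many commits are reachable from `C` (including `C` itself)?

Walking parent pointers from C: reachable set = {C, G, I, J, L}.
That is 5 commits.

5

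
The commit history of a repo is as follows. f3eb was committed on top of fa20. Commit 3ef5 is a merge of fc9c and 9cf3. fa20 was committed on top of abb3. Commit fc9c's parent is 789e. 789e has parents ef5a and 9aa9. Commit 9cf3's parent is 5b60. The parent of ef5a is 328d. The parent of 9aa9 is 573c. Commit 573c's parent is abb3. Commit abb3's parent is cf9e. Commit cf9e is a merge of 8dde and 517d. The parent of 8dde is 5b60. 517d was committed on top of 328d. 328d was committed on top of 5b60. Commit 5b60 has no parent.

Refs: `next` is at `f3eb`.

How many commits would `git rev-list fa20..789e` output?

4

Reachable from 789e: {328d, 517d, 573c, 5b60, 789e, 8dde, 9aa9, abb3, cf9e, ef5a}.
Reachable from fa20: {328d, 517d, 5b60, 8dde, abb3, cf9e, fa20}.
In 789e's history but not fa20's: {573c, 789e, 9aa9, ef5a} — 4 commits.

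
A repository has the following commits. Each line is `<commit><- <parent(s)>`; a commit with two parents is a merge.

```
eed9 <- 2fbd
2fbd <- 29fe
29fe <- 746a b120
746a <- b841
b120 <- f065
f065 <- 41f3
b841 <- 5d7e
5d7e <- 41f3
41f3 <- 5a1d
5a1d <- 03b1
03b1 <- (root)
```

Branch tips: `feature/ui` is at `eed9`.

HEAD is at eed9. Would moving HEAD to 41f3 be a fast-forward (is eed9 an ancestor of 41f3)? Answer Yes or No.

A fast-forward from eed9 to 41f3 is possible iff eed9 is an ancestor of 41f3.
Ancestors of 41f3: {03b1, 41f3, 5a1d}.
eed9 is not among them, so fast-forward is not possible.

No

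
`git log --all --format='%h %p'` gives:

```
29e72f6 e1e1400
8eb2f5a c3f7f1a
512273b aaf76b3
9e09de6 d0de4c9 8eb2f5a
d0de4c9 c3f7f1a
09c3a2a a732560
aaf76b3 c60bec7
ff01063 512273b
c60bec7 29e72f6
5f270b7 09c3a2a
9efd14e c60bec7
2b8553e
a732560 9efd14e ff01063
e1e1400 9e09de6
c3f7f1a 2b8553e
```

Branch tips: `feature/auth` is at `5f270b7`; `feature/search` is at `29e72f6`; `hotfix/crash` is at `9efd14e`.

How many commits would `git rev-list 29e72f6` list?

7

Walking parent pointers from 29e72f6: reachable set = {29e72f6, 2b8553e, 8eb2f5a, 9e09de6, c3f7f1a, d0de4c9, e1e1400}.
That is 7 commits.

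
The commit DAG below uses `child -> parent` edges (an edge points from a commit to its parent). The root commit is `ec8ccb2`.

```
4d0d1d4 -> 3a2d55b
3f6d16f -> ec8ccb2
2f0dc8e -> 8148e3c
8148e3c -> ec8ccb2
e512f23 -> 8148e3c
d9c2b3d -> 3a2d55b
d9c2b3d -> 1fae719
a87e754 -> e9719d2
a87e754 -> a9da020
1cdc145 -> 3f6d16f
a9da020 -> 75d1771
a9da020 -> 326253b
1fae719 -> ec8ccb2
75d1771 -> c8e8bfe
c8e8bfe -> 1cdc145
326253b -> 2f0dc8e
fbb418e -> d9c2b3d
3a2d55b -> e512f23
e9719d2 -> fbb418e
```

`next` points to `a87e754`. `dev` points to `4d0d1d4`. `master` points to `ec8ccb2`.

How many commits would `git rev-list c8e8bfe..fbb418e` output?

6

Reachable from fbb418e: {1fae719, 3a2d55b, 8148e3c, d9c2b3d, e512f23, ec8ccb2, fbb418e}.
Reachable from c8e8bfe: {1cdc145, 3f6d16f, c8e8bfe, ec8ccb2}.
In fbb418e's history but not c8e8bfe's: {1fae719, 3a2d55b, 8148e3c, d9c2b3d, e512f23, fbb418e} — 6 commits.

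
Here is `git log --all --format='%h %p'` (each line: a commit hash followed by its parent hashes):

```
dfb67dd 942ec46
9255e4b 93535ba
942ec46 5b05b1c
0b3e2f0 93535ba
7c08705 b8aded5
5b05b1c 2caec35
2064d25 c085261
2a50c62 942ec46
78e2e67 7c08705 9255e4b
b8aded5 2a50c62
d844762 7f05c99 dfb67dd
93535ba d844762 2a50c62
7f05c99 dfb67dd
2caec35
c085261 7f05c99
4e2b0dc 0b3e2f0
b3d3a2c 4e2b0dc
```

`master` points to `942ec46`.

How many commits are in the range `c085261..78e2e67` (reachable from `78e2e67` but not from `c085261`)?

Reachable from 78e2e67: {2a50c62, 2caec35, 5b05b1c, 78e2e67, 7c08705, 7f05c99, 9255e4b, 93535ba, 942ec46, b8aded5, d844762, dfb67dd}.
Reachable from c085261: {2caec35, 5b05b1c, 7f05c99, 942ec46, c085261, dfb67dd}.
In 78e2e67's history but not c085261's: {2a50c62, 78e2e67, 7c08705, 9255e4b, 93535ba, b8aded5, d844762} — 7 commits.

7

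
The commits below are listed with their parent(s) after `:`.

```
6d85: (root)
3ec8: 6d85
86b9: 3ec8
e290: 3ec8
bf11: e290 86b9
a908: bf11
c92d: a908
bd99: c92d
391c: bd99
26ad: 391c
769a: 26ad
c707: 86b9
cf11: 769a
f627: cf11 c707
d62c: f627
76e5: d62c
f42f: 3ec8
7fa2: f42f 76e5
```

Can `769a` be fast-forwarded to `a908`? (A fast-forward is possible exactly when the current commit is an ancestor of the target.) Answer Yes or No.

No

A fast-forward from 769a to a908 is possible iff 769a is an ancestor of a908.
Ancestors of a908: {3ec8, 6d85, 86b9, a908, bf11, e290}.
769a is not among them, so fast-forward is not possible.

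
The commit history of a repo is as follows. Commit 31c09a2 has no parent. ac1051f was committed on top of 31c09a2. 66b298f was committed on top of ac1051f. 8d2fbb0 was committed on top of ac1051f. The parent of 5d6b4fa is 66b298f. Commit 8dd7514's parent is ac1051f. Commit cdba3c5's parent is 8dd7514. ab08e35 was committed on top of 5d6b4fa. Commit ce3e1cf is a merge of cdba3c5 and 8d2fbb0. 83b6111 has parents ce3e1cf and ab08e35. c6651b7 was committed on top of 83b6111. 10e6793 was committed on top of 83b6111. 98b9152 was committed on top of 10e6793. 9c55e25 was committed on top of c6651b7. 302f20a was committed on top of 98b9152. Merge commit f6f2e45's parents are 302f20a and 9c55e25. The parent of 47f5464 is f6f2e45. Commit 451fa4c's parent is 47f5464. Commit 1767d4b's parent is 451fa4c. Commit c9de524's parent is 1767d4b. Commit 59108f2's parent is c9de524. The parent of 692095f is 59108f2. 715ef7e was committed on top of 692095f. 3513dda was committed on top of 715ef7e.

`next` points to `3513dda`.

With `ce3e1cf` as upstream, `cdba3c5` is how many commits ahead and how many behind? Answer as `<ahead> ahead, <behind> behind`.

Reachable from cdba3c5: {31c09a2, 8dd7514, ac1051f, cdba3c5}.
Reachable from ce3e1cf: {31c09a2, 8d2fbb0, 8dd7514, ac1051f, cdba3c5, ce3e1cf}.
Only in cdba3c5's history (ahead): {} — 0.
Only in ce3e1cf's history (behind): {8d2fbb0, ce3e1cf} — 2.

0 ahead, 2 behind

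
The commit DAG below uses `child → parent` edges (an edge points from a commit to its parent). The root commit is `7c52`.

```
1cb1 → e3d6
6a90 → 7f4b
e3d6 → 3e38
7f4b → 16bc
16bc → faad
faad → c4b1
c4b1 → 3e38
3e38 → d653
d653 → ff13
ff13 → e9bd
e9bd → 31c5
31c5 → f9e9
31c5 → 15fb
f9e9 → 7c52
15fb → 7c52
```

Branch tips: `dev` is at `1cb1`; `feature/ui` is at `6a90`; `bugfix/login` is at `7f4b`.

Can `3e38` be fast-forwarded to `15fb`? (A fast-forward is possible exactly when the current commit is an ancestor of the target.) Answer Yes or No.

No

A fast-forward from 3e38 to 15fb is possible iff 3e38 is an ancestor of 15fb.
Ancestors of 15fb: {15fb, 7c52}.
3e38 is not among them, so fast-forward is not possible.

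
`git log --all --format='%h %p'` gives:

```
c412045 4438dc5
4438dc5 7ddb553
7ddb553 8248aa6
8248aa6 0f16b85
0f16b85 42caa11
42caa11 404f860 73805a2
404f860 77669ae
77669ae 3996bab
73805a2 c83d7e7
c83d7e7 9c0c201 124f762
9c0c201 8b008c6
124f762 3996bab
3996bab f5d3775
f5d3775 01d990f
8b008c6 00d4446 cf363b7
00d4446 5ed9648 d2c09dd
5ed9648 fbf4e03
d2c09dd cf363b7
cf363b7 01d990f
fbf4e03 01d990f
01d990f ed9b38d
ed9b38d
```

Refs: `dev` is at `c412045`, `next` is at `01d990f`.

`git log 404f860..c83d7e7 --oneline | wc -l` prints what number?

Reachable from c83d7e7: {00d4446, 01d990f, 124f762, 3996bab, 5ed9648, 8b008c6, 9c0c201, c83d7e7, cf363b7, d2c09dd, ed9b38d, f5d3775, fbf4e03}.
Reachable from 404f860: {01d990f, 3996bab, 404f860, 77669ae, ed9b38d, f5d3775}.
In c83d7e7's history but not 404f860's: {00d4446, 124f762, 5ed9648, 8b008c6, 9c0c201, c83d7e7, cf363b7, d2c09dd, fbf4e03} — 9 commits.

9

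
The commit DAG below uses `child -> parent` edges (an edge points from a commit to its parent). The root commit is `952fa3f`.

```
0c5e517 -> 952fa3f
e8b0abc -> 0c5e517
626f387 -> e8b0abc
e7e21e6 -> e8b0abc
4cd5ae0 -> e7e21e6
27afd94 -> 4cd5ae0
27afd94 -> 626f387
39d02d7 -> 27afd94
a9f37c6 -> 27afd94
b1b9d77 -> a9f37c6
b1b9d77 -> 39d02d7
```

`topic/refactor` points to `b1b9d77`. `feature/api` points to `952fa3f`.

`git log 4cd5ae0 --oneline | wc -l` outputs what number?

5

Walking parent pointers from 4cd5ae0: reachable set = {0c5e517, 4cd5ae0, 952fa3f, e7e21e6, e8b0abc}.
That is 5 commits.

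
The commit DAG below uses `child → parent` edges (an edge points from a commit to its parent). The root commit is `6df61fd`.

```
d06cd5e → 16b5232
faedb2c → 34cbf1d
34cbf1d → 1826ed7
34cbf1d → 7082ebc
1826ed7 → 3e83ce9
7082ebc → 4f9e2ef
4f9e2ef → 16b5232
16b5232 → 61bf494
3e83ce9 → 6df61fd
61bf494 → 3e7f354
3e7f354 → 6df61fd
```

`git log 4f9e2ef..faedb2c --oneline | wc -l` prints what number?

Reachable from faedb2c: {16b5232, 1826ed7, 34cbf1d, 3e7f354, 3e83ce9, 4f9e2ef, 61bf494, 6df61fd, 7082ebc, faedb2c}.
Reachable from 4f9e2ef: {16b5232, 3e7f354, 4f9e2ef, 61bf494, 6df61fd}.
In faedb2c's history but not 4f9e2ef's: {1826ed7, 34cbf1d, 3e83ce9, 7082ebc, faedb2c} — 5 commits.

5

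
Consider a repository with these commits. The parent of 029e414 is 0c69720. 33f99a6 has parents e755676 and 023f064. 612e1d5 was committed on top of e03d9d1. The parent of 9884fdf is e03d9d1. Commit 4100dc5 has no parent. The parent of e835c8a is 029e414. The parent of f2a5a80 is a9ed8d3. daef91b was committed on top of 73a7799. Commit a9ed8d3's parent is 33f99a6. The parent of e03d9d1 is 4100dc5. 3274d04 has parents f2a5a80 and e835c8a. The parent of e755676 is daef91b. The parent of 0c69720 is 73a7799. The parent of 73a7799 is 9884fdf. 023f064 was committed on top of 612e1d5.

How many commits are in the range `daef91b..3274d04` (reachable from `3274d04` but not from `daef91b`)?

Reachable from 3274d04: {023f064, 029e414, 0c69720, 3274d04, 33f99a6, 4100dc5, 612e1d5, 73a7799, 9884fdf, a9ed8d3, daef91b, e03d9d1, e755676, e835c8a, f2a5a80}.
Reachable from daef91b: {4100dc5, 73a7799, 9884fdf, daef91b, e03d9d1}.
In 3274d04's history but not daef91b's: {023f064, 029e414, 0c69720, 3274d04, 33f99a6, 612e1d5, a9ed8d3, e755676, e835c8a, f2a5a80} — 10 commits.

10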